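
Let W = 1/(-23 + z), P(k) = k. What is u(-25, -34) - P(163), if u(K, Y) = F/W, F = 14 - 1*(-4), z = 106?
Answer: 1331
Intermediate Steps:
W = 1/83 (W = 1/(-23 + 106) = 1/83 ≈ 0.012048)
F = 18 (F = 14 + 4 = 18)
u(K, Y) = 1494 (u(K, Y) = 18/(1/83) = 18*83 = 1494)
u(-25, -34) - P(163) = 1494 - 1*163 = 1494 - 163 = 1331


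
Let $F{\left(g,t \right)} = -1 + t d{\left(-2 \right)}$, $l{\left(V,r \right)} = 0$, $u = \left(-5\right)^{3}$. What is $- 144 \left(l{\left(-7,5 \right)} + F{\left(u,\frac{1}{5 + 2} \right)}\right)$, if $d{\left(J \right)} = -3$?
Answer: $\frac{1440}{7} \approx 205.71$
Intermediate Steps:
$u = -125$
$F{\left(g,t \right)} = -1 - 3 t$ ($F{\left(g,t \right)} = -1 + t \left(-3\right) = -1 - 3 t$)
$- 144 \left(l{\left(-7,5 \right)} + F{\left(u,\frac{1}{5 + 2} \right)}\right) = - 144 \left(0 - \left(1 + \frac{3}{5 + 2}\right)\right) = - 144 \left(0 - \left(1 + \frac{3}{7}\right)\right) = - 144 \left(0 - \frac{10}{7}\right) = \left(-144\right) \left(- \frac{10}{7}\right) = \frac{1440}{7}$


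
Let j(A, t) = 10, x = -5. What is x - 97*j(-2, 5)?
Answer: -975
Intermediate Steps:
x - 97*j(-2, 5) = -5 - 97*10 = -5 - 970 = -975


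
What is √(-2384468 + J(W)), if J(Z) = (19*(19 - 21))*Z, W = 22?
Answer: 2*I*√596326 ≈ 1544.4*I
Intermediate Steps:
J(Z) = -38*Z (J(Z) = (19*(-2))*Z = -38*Z)
√(-2384468 + J(W)) = √(-2384468 - 38*22) = √(-2384468 - 836) = √(-2385304) = 2*I*√596326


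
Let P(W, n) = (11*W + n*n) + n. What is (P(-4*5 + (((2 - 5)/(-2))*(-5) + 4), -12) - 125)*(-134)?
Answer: 33701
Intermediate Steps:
P(W, n) = n + n² + 11*W (P(W, n) = (11*W + n²) + n = (n² + 11*W) + n = n + n² + 11*W)
(P(-4*5 + (((2 - 5)/(-2))*(-5) + 4), -12) - 125)*(-134) = ((-12 + (-12)² + 11*(-4*5 + (((2 - 5)/(-2))*(-5) + 4))) - 125)*(-134) = ((-12 + 144 + 11*(-20 + (-3*(-½)*(-5) + 4))) - 125)*(-134) = ((-12 + 144 + 11*(-20 + ((3/2)*(-5) + 4))) - 125)*(-134) = ((-12 + 144 + 11*(-20 + (-15/2 + 4))) - 125)*(-134) = ((-12 + 144 + 11*(-20 - 7/2)) - 125)*(-134) = ((-12 + 144 + 11*(-47/2)) - 125)*(-134) = ((-12 + 144 - 517/2) - 125)*(-134) = (-253/2 - 125)*(-134) = -503/2*(-134) = 33701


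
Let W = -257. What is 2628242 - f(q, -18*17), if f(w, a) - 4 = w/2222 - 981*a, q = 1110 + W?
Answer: 5172930691/2222 ≈ 2.3281e+6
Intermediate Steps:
q = 853 (q = 1110 - 257 = 853)
f(w, a) = 4 - 981*a + w/2222 (f(w, a) = 4 + (w/2222 - 981*a) = 4 + (-981*a + w/2222) = 4 - 981*a + w/2222)
2628242 - f(q, -18*17) = 2628242 - (4 - (-17658)*17 + (1/2222)*853) = 2628242 - (4 - 981*(-306) + 853/2222) = 2628242 - (4 + 300186 + 853/2222) = 2628242 - 1*667023033/2222 = 2628242 - 667023033/2222 = 5172930691/2222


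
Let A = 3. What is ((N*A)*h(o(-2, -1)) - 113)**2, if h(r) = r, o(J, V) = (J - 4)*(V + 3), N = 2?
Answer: 34225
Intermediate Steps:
o(J, V) = (-4 + J)*(3 + V)
((N*A)*h(o(-2, -1)) - 113)**2 = ((2*3)*(-12 - 4*(-1) + 3*(-2) - 2*(-1)) - 113)**2 = (6*(-12 + 4 - 6 + 2) - 113)**2 = (6*(-12) - 113)**2 = (-72 - 113)**2 = (-185)**2 = 34225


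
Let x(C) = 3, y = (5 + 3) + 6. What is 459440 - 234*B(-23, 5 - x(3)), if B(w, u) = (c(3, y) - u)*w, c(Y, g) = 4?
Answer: 470204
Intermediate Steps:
y = 14 (y = 8 + 6 = 14)
B(w, u) = w*(4 - u) (B(w, u) = (4 - u)*w = w*(4 - u))
459440 - 234*B(-23, 5 - x(3)) = 459440 - 234*(-23*(4 - (5 - 1*3))) = 459440 - 234*(-23*(4 - (5 - 3))) = 459440 - 234*(-23*(4 - 1*2)) = 459440 - 234*(-23*(4 - 2)) = 459440 - 234*(-23*2) = 459440 - 234*(-46) = 459440 - 1*(-10764) = 459440 + 10764 = 470204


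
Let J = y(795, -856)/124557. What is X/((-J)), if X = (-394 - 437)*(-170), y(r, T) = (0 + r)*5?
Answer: -1173077826/265 ≈ -4.4267e+6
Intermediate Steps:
y(r, T) = 5*r (y(r, T) = r*5 = 5*r)
J = 1325/41519 (J = (5*795)/124557 = 3975*(1/124557) = 1325/41519 ≈ 0.031913)
X = 141270 (X = -831*(-170) = 141270)
X/((-J)) = 141270/((-1*1325/41519)) = 141270/(-1325/41519) = 141270*(-41519/1325) = -1173077826/265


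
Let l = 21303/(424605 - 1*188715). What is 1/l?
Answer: 26210/2367 ≈ 11.073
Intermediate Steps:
l = 2367/26210 (l = 21303/(424605 - 188715) = 21303/235890 = 21303*(1/235890) = 2367/26210 ≈ 0.090309)
1/l = 1/(2367/26210) = 26210/2367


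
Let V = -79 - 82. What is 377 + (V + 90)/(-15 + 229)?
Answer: 80607/214 ≈ 376.67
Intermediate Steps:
V = -161
377 + (V + 90)/(-15 + 229) = 377 + (-161 + 90)/(-15 + 229) = 377 - 71/214 = 80607/214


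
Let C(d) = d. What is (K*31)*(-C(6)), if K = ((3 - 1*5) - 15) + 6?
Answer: 2046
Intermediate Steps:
K = -11 (K = ((3 - 5) - 15) + 6 = (-2 - 15) + 6 = -17 + 6 = -11)
(K*31)*(-C(6)) = (-11*31)*(-1*6) = -341*(-6) = 2046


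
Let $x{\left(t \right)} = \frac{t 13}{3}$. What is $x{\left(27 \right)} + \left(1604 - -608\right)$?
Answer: $2329$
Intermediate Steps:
$x{\left(t \right)} = \frac{13 t}{3}$ ($x{\left(t \right)} = 13 t \frac{1}{3} = \frac{13 t}{3}$)
$x{\left(27 \right)} + \left(1604 - -608\right) = \frac{13}{3} \cdot 27 + \left(1604 - -608\right) = 117 + \left(1604 + 608\right) = 117 + 2212 = 2329$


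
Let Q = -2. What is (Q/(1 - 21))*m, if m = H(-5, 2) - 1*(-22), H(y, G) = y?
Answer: 17/10 ≈ 1.7000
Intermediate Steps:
m = 17 (m = -5 - 1*(-22) = -5 + 22 = 17)
(Q/(1 - 21))*m = (-2/(1 - 21))*17 = (-2/(-20))*17 = -1/20*(-2)*17 = (⅒)*17 = 17/10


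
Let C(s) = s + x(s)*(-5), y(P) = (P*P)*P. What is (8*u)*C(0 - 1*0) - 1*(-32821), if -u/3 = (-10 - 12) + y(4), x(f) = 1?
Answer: 37861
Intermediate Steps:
y(P) = P³ (y(P) = P²*P = P³)
u = -126 (u = -3*((-10 - 12) + 4³) = -3*(-22 + 64) = -3*42 = -126)
C(s) = -5 + s (C(s) = s + 1*(-5) = s - 5 = -5 + s)
(8*u)*C(0 - 1*0) - 1*(-32821) = (8*(-126))*(-5 + (0 - 1*0)) - 1*(-32821) = -1008*(-5 + (0 + 0)) + 32821 = -1008*(-5 + 0) + 32821 = -1008*(-5) + 32821 = 5040 + 32821 = 37861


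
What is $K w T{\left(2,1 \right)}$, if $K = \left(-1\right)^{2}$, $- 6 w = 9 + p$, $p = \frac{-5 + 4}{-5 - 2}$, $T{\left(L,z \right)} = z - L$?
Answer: $\frac{32}{21} \approx 1.5238$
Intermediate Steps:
$p = \frac{1}{7}$ ($p = - \frac{1}{-7} = \left(-1\right) \left(- \frac{1}{7}\right) = \frac{1}{7} \approx 0.14286$)
$w = - \frac{32}{21}$ ($w = - \frac{9 + \frac{1}{7}}{6} = \left(- \frac{1}{6}\right) \frac{64}{7} = - \frac{32}{21} \approx -1.5238$)
$K = 1$
$K w T{\left(2,1 \right)} = 1 \left(- \frac{32}{21}\right) \left(1 - 2\right) = - \frac{32 \left(1 - 2\right)}{21} = \left(- \frac{32}{21}\right) \left(-1\right) = \frac{32}{21}$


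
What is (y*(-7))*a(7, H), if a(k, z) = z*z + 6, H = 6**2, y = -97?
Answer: 884058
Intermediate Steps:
H = 36
a(k, z) = 6 + z**2 (a(k, z) = z**2 + 6 = 6 + z**2)
(y*(-7))*a(7, H) = (-97*(-7))*(6 + 36**2) = 679*(6 + 1296) = 679*1302 = 884058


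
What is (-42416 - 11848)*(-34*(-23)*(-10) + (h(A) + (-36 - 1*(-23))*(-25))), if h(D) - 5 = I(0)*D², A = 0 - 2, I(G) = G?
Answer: 406437360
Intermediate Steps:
A = -2
h(D) = 5 (h(D) = 5 + 0*D² = 5 + 0 = 5)
(-42416 - 11848)*(-34*(-23)*(-10) + (h(A) + (-36 - 1*(-23))*(-25))) = (-42416 - 11848)*(-34*(-23)*(-10) + (5 + (-36 - 1*(-23))*(-25))) = -54264*(782*(-10) + (5 + (-36 + 23)*(-25))) = -54264*(-7820 + (5 - 13*(-25))) = -54264*(-7820 + (5 + 325)) = -54264*(-7820 + 330) = -54264*(-7490) = 406437360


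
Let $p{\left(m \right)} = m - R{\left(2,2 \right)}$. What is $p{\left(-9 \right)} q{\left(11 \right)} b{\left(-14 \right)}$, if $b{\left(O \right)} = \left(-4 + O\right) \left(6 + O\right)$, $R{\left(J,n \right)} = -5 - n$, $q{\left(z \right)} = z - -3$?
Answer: $-4032$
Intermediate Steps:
$q{\left(z \right)} = 3 + z$ ($q{\left(z \right)} = z + 3 = 3 + z$)
$p{\left(m \right)} = 7 + m$ ($p{\left(m \right)} = m - \left(-5 - 2\right) = m - -7 = m + 7 = 7 + m$)
$p{\left(-9 \right)} q{\left(11 \right)} b{\left(-14 \right)} = \left(7 - 9\right) \left(3 + 11\right) \left(-24 + \left(-14\right)^{2} + 2 \left(-14\right)\right) = \left(-2\right) 14 \left(-24 + 196 - 28\right) = \left(-28\right) 144 = -4032$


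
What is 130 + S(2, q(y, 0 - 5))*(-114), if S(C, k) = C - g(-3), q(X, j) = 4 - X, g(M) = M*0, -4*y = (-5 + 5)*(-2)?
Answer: -98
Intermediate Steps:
y = 0 (y = -(-5 + 5)*(-2)/4 = -0*(-2) = -1/4*0 = 0)
g(M) = 0
S(C, k) = C (S(C, k) = C - 1*0 = C + 0 = C)
130 + S(2, q(y, 0 - 5))*(-114) = 130 + 2*(-114) = 130 - 228 = -98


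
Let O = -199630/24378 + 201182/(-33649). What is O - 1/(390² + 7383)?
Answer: -102970817473500/7267953268807 ≈ -14.168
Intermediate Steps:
O = -5810882333/410147661 (O = -199630*1/24378 + 201182*(-1/33649) = -99815/12189 - 201182/33649 = -5810882333/410147661 ≈ -14.168)
O - 1/(390² + 7383) = -5810882333/410147661 - 1/(390² + 7383) = -5810882333/410147661 - 1/(152100 + 7383) = -5810882333/410147661 - 1/159483 = -102970817473500/7267953268807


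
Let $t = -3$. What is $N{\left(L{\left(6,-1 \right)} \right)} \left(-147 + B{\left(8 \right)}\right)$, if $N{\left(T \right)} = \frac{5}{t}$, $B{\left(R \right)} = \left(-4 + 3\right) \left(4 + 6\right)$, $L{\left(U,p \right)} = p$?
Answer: $\frac{785}{3} \approx 261.67$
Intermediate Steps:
$B{\left(R \right)} = -10$ ($B{\left(R \right)} = \left(-1\right) 10 = -10$)
$N{\left(T \right)} = - \frac{5}{3}$ ($N{\left(T \right)} = \frac{5}{-3} = 5 \left(- \frac{1}{3}\right) = - \frac{5}{3}$)
$N{\left(L{\left(6,-1 \right)} \right)} \left(-147 + B{\left(8 \right)}\right) = - \frac{5 \left(-147 - 10\right)}{3} = \left(- \frac{5}{3}\right) \left(-157\right) = \frac{785}{3}$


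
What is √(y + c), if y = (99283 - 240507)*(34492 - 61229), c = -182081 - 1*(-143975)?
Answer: √3775867982 ≈ 61448.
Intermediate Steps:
c = -38106 (c = -182081 + 143975 = -38106)
y = 3775906088 (y = -141224*(-26737) = 3775906088)
√(y + c) = √(3775906088 - 38106) = √3775867982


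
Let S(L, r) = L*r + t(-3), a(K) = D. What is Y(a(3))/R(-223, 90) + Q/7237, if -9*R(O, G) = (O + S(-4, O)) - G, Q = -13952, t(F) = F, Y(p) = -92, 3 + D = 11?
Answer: -56781/115792 ≈ -0.49037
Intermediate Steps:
D = 8 (D = -3 + 11 = 8)
a(K) = 8
S(L, r) = -3 + L*r (S(L, r) = L*r - 3 = -3 + L*r)
R(O, G) = 1/3 + O/3 + G/9 (R(O, G) = -((O + (-3 - 4*O)) - G)/9 = -((-3 - 3*O) - G)/9 = -(-3 - G - 3*O)/9 = 1/3 + O/3 + G/9)
Y(a(3))/R(-223, 90) + Q/7237 = -92/(1/3 + (1/3)*(-223) + (1/9)*90) - 13952/7237 = -92/(1/3 - 223/3 + 10) - 13952*1/7237 = -92/(-64) - 13952/7237 = -92*(-1/64) - 13952/7237 = 23/16 - 13952/7237 = -56781/115792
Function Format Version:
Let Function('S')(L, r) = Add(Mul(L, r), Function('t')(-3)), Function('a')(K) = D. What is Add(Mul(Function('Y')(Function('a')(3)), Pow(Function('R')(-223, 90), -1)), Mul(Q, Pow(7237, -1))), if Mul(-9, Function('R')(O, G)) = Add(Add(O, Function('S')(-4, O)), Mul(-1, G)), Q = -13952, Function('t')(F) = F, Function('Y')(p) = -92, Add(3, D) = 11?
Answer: Rational(-56781, 115792) ≈ -0.49037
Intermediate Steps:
D = 8 (D = Add(-3, 11) = 8)
Function('a')(K) = 8
Function('S')(L, r) = Add(-3, Mul(L, r)) (Function('S')(L, r) = Add(Mul(L, r), -3) = Add(-3, Mul(L, r)))
Function('R')(O, G) = Add(Rational(1, 3), Mul(Rational(1, 3), O), Mul(Rational(1, 9), G)) (Function('R')(O, G) = Mul(Rational(-1, 9), Add(Add(O, Add(-3, Mul(-4, O))), Mul(-1, G))) = Mul(Rational(-1, 9), Add(Add(-3, Mul(-3, O)), Mul(-1, G))) = Mul(Rational(-1, 9), Add(-3, Mul(-1, G), Mul(-3, O))) = Add(Rational(1, 3), Mul(Rational(1, 3), O), Mul(Rational(1, 9), G)))
Add(Mul(Function('Y')(Function('a')(3)), Pow(Function('R')(-223, 90), -1)), Mul(Q, Pow(7237, -1))) = Add(Mul(-92, Pow(Add(Rational(1, 3), Mul(Rational(1, 3), -223), Mul(Rational(1, 9), 90)), -1)), Mul(-13952, Pow(7237, -1))) = Add(Mul(-92, Pow(Add(Rational(1, 3), Rational(-223, 3), 10), -1)), Mul(-13952, Rational(1, 7237))) = Add(Mul(-92, Pow(-64, -1)), Rational(-13952, 7237)) = Add(Mul(-92, Rational(-1, 64)), Rational(-13952, 7237)) = Add(Rational(23, 16), Rational(-13952, 7237)) = Rational(-56781, 115792)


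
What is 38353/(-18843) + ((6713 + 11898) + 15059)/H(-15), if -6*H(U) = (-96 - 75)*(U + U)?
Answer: -44482375/1074051 ≈ -41.416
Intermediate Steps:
H(U) = 57*U (H(U) = -(-96 - 75)*(U + U)/6 = -(-57)*2*U/2 = -(-57)*U = 57*U)
38353/(-18843) + ((6713 + 11898) + 15059)/H(-15) = 38353/(-18843) + ((6713 + 11898) + 15059)/((57*(-15))) = 38353*(-1/18843) + (18611 + 15059)/(-855) = -38353/18843 + 33670*(-1/855) = -38353/18843 - 6734/171 = -44482375/1074051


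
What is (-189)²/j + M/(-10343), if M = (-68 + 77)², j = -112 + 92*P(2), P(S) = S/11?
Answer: -4064170221/10839464 ≈ -374.94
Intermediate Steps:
P(S) = S/11 (P(S) = S*(1/11) = S/11)
j = -1048/11 (j = -112 + 92*((1/11)*2) = -112 + 92*(2/11) = -112 + 184/11 = -1048/11 ≈ -95.273)
M = 81 (M = 9² = 81)
(-189)²/j + M/(-10343) = (-189)²/(-1048/11) + 81/(-10343) = 35721*(-11/1048) + 81*(-1/10343) = -392931/1048 - 81/10343 = -4064170221/10839464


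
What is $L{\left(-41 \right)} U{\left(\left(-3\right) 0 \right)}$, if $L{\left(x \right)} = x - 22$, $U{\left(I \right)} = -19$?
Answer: $1197$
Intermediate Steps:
$L{\left(x \right)} = -22 + x$
$L{\left(-41 \right)} U{\left(\left(-3\right) 0 \right)} = \left(-22 - 41\right) \left(-19\right) = \left(-63\right) \left(-19\right) = 1197$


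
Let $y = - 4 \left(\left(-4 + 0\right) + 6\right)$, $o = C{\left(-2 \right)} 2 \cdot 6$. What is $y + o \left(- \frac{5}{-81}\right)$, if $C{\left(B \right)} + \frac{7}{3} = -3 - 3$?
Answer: $- \frac{1148}{81} \approx -14.173$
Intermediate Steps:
$C{\left(B \right)} = - \frac{25}{3}$ ($C{\left(B \right)} = - \frac{7}{3} - 6 = - \frac{25}{3}$)
$o = -100$ ($o = \left(- \frac{25}{3}\right) 2 \cdot 6 = \left(- \frac{50}{3}\right) 6 = -100$)
$y = -8$ ($y = - 4 \left(-4 + 6\right) = \left(-4\right) 2 = -8$)
$y + o \left(- \frac{5}{-81}\right) = -8 - 100 \left(- \frac{5}{-81}\right) = -8 - 100 \left(\left(-5\right) \left(- \frac{1}{81}\right)\right) = -8 - \frac{500}{81} = - \frac{1148}{81}$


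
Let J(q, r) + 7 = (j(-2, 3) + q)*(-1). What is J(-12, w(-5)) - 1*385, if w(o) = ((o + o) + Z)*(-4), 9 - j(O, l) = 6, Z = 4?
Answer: -383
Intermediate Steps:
j(O, l) = 3 (j(O, l) = 9 - 1*6 = 9 - 6 = 3)
w(o) = -16 - 8*o (w(o) = ((o + o) + 4)*(-4) = (2*o + 4)*(-4) = (4 + 2*o)*(-4) = -16 - 8*o)
J(q, r) = -10 - q (J(q, r) = -7 + (3 + q)*(-1) = -7 + (-3 - q) = -10 - q)
J(-12, w(-5)) - 1*385 = (-10 - 1*(-12)) - 1*385 = (-10 + 12) - 385 = 2 - 385 = -383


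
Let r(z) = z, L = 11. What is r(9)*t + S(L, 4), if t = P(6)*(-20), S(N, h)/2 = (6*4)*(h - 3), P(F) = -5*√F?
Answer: 48 + 900*√6 ≈ 2252.5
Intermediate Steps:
S(N, h) = -144 + 48*h (S(N, h) = 2*((6*4)*(h - 3)) = 2*(24*(-3 + h)) = 2*(-72 + 24*h) = -144 + 48*h)
t = 100*√6 (t = -5*√6*(-20) = 100*√6 ≈ 244.95)
r(9)*t + S(L, 4) = 9*(100*√6) + (-144 + 48*4) = 900*√6 + (-144 + 192) = 900*√6 + 48 = 48 + 900*√6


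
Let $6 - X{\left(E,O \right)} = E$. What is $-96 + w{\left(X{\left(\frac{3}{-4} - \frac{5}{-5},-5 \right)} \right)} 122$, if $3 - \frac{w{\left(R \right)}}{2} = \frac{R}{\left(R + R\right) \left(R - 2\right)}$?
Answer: $\frac{9052}{15} \approx 603.47$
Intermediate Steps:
$X{\left(E,O \right)} = 6 - E$
$w{\left(R \right)} = 6 - \frac{1}{-2 + R}$ ($w{\left(R \right)} = 6 - 2 \frac{R}{\left(R + R\right) \left(R - 2\right)} = 6 - 2 \frac{R}{2 R \left(-2 + R\right)} = 6 - 2 R \frac{1}{2 R \left(-2 + R\right)} = 6 - 2 \frac{1}{2 \left(-2 + R\right)} = 6 - \frac{1}{-2 + R}$)
$-96 + w{\left(X{\left(\frac{3}{-4} - \frac{5}{-5},-5 \right)} \right)} 122 = -96 + \frac{-13 + 6 \left(6 - \left(\frac{3}{-4} - \frac{5}{-5}\right)\right)}{-2 - \left(-6 + 1 - \frac{3}{4}\right)} 122 = -96 + \frac{-13 + 6 \left(6 - \left(3 \left(- \frac{1}{4}\right) - -1\right)\right)}{-2 - \left(-6 + 1 - \frac{3}{4}\right)} 122 = -96 + \frac{-13 + 6 \left(6 - \left(- \frac{3}{4} + 1\right)\right)}{-2 + \left(6 - \left(- \frac{3}{4} + 1\right)\right)} 122 = -96 + \frac{-13 + 6 \left(6 - \frac{1}{4}\right)}{-2 + \left(6 - \frac{1}{4}\right)} 122 = -96 + \frac{-13 + 6 \cdot \frac{23}{4}}{-2 + \frac{23}{4}} \cdot 122 = -96 + \frac{-13 + \frac{69}{2}}{\frac{15}{4}} \cdot 122 = -96 + \frac{4}{15} \cdot \frac{43}{2} \cdot 122 = -96 + \frac{86}{15} \cdot 122 = -96 + \frac{10492}{15} = \frac{9052}{15}$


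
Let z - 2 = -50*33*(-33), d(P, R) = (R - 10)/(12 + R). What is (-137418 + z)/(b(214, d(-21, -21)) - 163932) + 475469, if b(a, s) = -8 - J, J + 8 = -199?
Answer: 77850048743/163733 ≈ 4.7547e+5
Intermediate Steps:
J = -207 (J = -8 - 199 = -207)
d(P, R) = (-10 + R)/(12 + R)
b(a, s) = 199 (b(a, s) = -8 - 1*(-207) = -8 + 207 = 199)
z = 54452 (z = 2 - 50*33*(-33) = 2 - 1650*(-33) = 2 + 54450 = 54452)
(-137418 + z)/(b(214, d(-21, -21)) - 163932) + 475469 = (-137418 + 54452)/(199 - 163932) + 475469 = -82966/(-163733) + 475469 = -82966*(-1/163733) + 475469 = 82966/163733 + 475469 = 77850048743/163733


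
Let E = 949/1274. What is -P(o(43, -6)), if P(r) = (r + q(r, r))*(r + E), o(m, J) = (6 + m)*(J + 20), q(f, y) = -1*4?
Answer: -22949641/49 ≈ -4.6836e+5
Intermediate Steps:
q(f, y) = -4
E = 73/98 (E = 949*(1/1274) = 73/98 ≈ 0.74490)
o(m, J) = (6 + m)*(20 + J)
P(r) = (-4 + r)*(73/98 + r) (P(r) = (r - 4)*(r + 73/98) = (-4 + r)*(73/98 + r))
-P(o(43, -6)) = -(-146/49 + (120 + 6*(-6) + 20*43 - 6*43)² - 319*(120 + 6*(-6) + 20*43 - 6*43)/98) = -(-146/49 + (120 - 36 + 860 - 258)² - 319*(120 - 36 + 860 - 258)/98) = -(-146/49 + 686² - 319/98*686) = -(-146/49 + 470596 - 2233) = -1*22949641/49 = -22949641/49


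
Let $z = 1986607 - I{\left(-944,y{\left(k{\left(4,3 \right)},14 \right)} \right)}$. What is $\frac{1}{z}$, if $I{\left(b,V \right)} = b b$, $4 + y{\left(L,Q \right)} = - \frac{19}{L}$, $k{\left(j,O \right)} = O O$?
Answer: $\frac{1}{1095471} \approx 9.1285 \cdot 10^{-7}$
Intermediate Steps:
$k{\left(j,O \right)} = O^{2}$
$y{\left(L,Q \right)} = -4 - \frac{19}{L}$
$I{\left(b,V \right)} = b^{2}$
$z = 1095471$ ($z = 1986607 - \left(-944\right)^{2} = 1986607 - 891136 = 1095471$)
$\frac{1}{z} = \frac{1}{1095471}$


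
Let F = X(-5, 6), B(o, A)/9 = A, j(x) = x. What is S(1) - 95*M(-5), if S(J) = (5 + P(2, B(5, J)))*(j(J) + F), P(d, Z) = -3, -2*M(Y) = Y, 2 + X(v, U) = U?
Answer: -455/2 ≈ -227.50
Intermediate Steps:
X(v, U) = -2 + U
M(Y) = -Y/2
B(o, A) = 9*A
F = 4 (F = -2 + 6 = 4)
S(J) = 8 + 2*J (S(J) = (5 - 3)*(J + 4) = 2*(4 + J) = 8 + 2*J)
S(1) - 95*M(-5) = (8 + 2*1) - (-95)*(-5)/2 = (8 + 2) - 95*5/2 = 10 - 475/2 = -455/2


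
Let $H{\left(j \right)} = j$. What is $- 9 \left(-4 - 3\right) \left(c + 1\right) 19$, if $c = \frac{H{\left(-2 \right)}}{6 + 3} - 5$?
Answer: $-5054$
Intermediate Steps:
$c = - \frac{47}{9}$ ($c = \frac{1}{6 + 3} \left(-2\right) - 5 = \frac{1}{9} \left(-2\right) - 5 = - \frac{2}{9} - 5 = - \frac{47}{9} \approx -5.2222$)
$- 9 \left(-4 - 3\right) \left(c + 1\right) 19 = - 9 \left(-4 - 3\right) \left(- \frac{47}{9} + 1\right) 19 = - 9 \left(\left(-7\right) \left(- \frac{38}{9}\right)\right) 19 = \left(-9\right) \frac{266}{9} \cdot 19 = \left(-266\right) 19 = -5054$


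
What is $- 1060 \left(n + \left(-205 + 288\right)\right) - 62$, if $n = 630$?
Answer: $-755842$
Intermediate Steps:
$- 1060 \left(n + \left(-205 + 288\right)\right) - 62 = - 1060 \left(630 + \left(-205 + 288\right)\right) - 62 = - 1060 \left(630 + 83\right) - 62 = \left(-1060\right) 713 - 62 = -755780 - 62 = -755842$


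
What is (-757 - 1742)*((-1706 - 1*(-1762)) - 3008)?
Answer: 7377048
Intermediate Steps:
(-757 - 1742)*((-1706 - 1*(-1762)) - 3008) = -2499*((-1706 + 1762) - 3008) = -2499*(56 - 3008) = -2499*(-2952) = 7377048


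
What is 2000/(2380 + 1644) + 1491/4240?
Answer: 1809973/2132720 ≈ 0.84867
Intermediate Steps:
2000/(2380 + 1644) + 1491/4240 = 2000/4024 + 1491*(1/4240) = 2000*(1/4024) + 1491/4240 = 250/503 + 1491/4240 = 1809973/2132720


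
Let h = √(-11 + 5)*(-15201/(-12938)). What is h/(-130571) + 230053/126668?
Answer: 230053/126668 - 15201*I*√6/1689327598 ≈ 1.8162 - 2.2041e-5*I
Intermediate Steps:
h = 15201*I*√6/12938 (h = √(-6)*(-15201*(-1/12938)) = (I*√6)*(15201/12938) = 15201*I*√6/12938 ≈ 2.8779*I)
h/(-130571) + 230053/126668 = (15201*I*√6/12938)/(-130571) + 230053/126668 = (15201*I*√6/12938)*(-1/130571) + 230053*(1/126668) = -15201*I*√6/1689327598 + 230053/126668 = 230053/126668 - 15201*I*√6/1689327598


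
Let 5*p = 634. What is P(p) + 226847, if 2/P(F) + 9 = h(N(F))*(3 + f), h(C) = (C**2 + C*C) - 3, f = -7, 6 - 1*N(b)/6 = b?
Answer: 23834118550201/105066933 ≈ 2.2685e+5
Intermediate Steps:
p = 634/5 (p = (1/5)*634 = 634/5 ≈ 126.80)
N(b) = 36 - 6*b
h(C) = -3 + 2*C**2 (h(C) = (C**2 + C**2) - 3 = 2*C**2 - 3 = -3 + 2*C**2)
P(F) = 2/(3 - 8*(36 - 6*F)**2) (P(F) = 2/(-9 + (-3 + 2*(36 - 6*F)**2)*(3 - 7)) = 2/(-9 + (-3 + 2*(36 - 6*F)**2)*(-4)) = 2/(-9 + (12 - 8*(36 - 6*F)**2)) = 2/(3 - 8*(36 - 6*F)**2))
P(p) + 226847 = -2/(-3 + 288*(-6 + 634/5)**2) + 226847 = -2/(-3 + 288*(604/5)**2) + 226847 = -2/(-3 + 288*(364816/25)) + 226847 = -2/(-3 + 105067008/25) + 226847 = -2/105066933/25 + 226847 = -2*25/105066933 + 226847 = -50/105066933 + 226847 = 23834118550201/105066933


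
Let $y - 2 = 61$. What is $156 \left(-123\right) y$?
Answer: $-1208844$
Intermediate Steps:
$y = 63$ ($y = 2 + 61 = 63$)
$156 \left(-123\right) y = 156 \left(-123\right) 63 = \left(-19188\right) 63 = -1208844$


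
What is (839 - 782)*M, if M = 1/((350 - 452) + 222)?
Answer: 19/40 ≈ 0.47500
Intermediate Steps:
M = 1/120 (M = 1/(-102 + 222) = 1/120 ≈ 0.0083333)
(839 - 782)*M = (839 - 782)*(1/120) = 57*(1/120) = 19/40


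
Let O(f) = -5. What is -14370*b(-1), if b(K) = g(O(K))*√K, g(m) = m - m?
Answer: 0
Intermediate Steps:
g(m) = 0
b(K) = 0 (b(K) = 0*√K = 0)
-14370*b(-1) = -14370*0 = 0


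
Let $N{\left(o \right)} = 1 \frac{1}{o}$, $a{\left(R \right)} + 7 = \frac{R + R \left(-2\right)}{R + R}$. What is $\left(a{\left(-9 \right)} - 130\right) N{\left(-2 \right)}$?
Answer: $\frac{275}{4} \approx 68.75$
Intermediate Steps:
$a{\left(R \right)} = - \frac{15}{2}$ ($a{\left(R \right)} = -7 + \frac{R + R \left(-2\right)}{R + R} = -7 + \frac{R - 2 R}{2 R} = -7 + - R \frac{1}{2 R} = -7 - \frac{1}{2} = - \frac{15}{2}$)
$N{\left(o \right)} = \frac{1}{o}$
$\left(a{\left(-9 \right)} - 130\right) N{\left(-2 \right)} = \frac{- \frac{15}{2} - 130}{-2} = \left(- \frac{275}{2}\right) \left(- \frac{1}{2}\right) = \frac{275}{4}$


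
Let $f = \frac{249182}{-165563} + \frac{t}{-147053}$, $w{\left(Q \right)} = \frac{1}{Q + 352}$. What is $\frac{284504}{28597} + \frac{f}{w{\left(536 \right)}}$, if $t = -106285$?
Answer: $- \frac{476732495505133120}{696237885387883} \approx -684.73$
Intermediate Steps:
$w{\left(Q \right)} = \frac{1}{352 + Q}$
$f = - \frac{19046097191}{24346535839}$ ($f = \frac{249182}{-165563} - \frac{106285}{-147053} = 249182 \left(- \frac{1}{165563}\right) - - \frac{106285}{147053} = - \frac{249182}{165563} + \frac{106285}{147053} = - \frac{19046097191}{24346535839} \approx -0.78229$)
$\frac{284504}{28597} + \frac{f}{w{\left(536 \right)}} = \frac{284504}{28597} - \frac{19046097191}{24346535839 \frac{1}{352 + 536}} = 284504 \cdot \frac{1}{28597} - \frac{19046097191}{24346535839 \cdot \frac{1}{888}} = \frac{284504}{28597} - \frac{19046097191 \frac{1}{\frac{1}{888}}}{24346535839} = \frac{284504}{28597} - \frac{16912934305608}{24346535839} = - \frac{476732495505133120}{696237885387883}$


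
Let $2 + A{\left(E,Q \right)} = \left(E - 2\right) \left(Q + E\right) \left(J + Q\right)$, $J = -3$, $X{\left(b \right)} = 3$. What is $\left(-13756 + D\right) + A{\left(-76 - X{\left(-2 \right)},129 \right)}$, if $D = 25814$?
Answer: $-498244$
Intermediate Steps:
$A{\left(E,Q \right)} = -2 + \left(-3 + Q\right) \left(-2 + E\right) \left(E + Q\right)$ ($A{\left(E,Q \right)} = -2 + \left(E - 2\right) \left(Q + E\right) \left(-3 + Q\right) = -2 + \left(-2 + E\right) \left(E + Q\right) \left(-3 + Q\right) = -2 + \left(-3 + Q\right) \left(-2 + E\right) \left(E + Q\right)$)
$\left(-13756 + D\right) + A{\left(-76 - X{\left(-2 \right)},129 \right)} = \left(-13756 + 25814\right) + \left(-2 - 3 \left(-76 - 3\right)^{2} - 2 \cdot 129^{2} + 6 \left(-76 - 3\right) + 6 \cdot 129 + \left(-76 - 3\right) 129^{2} + 129 \left(-76 - 3\right)^{2} - 5 \left(-76 - 3\right) 129\right) = 12058 + \left(-2 - 3 \left(-76 - 3\right)^{2} - 33282 + 6 \left(-76 - 3\right) + 774 + \left(-76 - 3\right) 16641 + 129 \left(-76 - 3\right)^{2} - 5 \left(-76 - 3\right) 129\right) = 12058 - \left(1347623 - 786366 - 50955\right) = 12058 - 510302 = -498244$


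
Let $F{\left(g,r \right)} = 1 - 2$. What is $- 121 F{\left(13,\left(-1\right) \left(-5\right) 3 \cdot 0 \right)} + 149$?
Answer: $270$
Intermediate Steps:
$F{\left(g,r \right)} = -1$ ($F{\left(g,r \right)} = 1 - 2 = -1$)
$- 121 F{\left(13,\left(-1\right) \left(-5\right) 3 \cdot 0 \right)} + 149 = \left(-121\right) \left(-1\right) + 149 = 121 + 149 = 270$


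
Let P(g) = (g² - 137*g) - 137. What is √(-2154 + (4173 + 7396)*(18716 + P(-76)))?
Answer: √402217269 ≈ 20055.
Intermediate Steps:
P(g) = -137 + g² - 137*g
√(-2154 + (4173 + 7396)*(18716 + P(-76))) = √(-2154 + (4173 + 7396)*(18716 + (-137 + (-76)² - 137*(-76)))) = √(-2154 + 11569*(18716 + (-137 + 5776 + 10412))) = √(-2154 + 11569*(18716 + 16051)) = √(-2154 + 11569*34767) = √(-2154 + 402219423) = √402217269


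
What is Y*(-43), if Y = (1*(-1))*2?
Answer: 86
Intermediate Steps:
Y = -2 (Y = -1*2 = -2)
Y*(-43) = -2*(-43) = 86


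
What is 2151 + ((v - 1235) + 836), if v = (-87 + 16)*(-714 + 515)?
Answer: 15881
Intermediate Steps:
v = 14129 (v = -71*(-199) = 14129)
2151 + ((v - 1235) + 836) = 2151 + ((14129 - 1235) + 836) = 2151 + (12894 + 836) = 2151 + 13730 = 15881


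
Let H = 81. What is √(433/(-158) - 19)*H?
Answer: 81*I*√542730/158 ≈ 377.68*I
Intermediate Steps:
√(433/(-158) - 19)*H = √(433/(-158) - 19)*81 = √(433*(-1/158) - 19)*81 = √(-433/158 - 19)*81 = √(-3435/158)*81 = (I*√542730/158)*81 = 81*I*√542730/158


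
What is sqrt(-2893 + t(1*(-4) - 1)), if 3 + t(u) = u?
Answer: I*sqrt(2901) ≈ 53.861*I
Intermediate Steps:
t(u) = -3 + u
sqrt(-2893 + t(1*(-4) - 1)) = sqrt(-2893 + (-3 + (1*(-4) - 1))) = sqrt(-2893 + (-3 + (-4 - 1))) = sqrt(-2893 + (-3 - 5)) = sqrt(-2893 - 8) = sqrt(-2901) = I*sqrt(2901)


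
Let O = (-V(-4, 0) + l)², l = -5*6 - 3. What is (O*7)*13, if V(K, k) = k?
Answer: 99099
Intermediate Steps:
l = -33 (l = -30 - 3 = -33)
O = 1089 (O = (-1*0 - 33)² = (0 - 33)² = (-33)² = 1089)
(O*7)*13 = (1089*7)*13 = 7623*13 = 99099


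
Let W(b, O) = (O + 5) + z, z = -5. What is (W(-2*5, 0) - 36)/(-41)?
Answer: 36/41 ≈ 0.87805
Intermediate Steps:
W(b, O) = O (W(b, O) = (O + 5) - 5 = (5 + O) - 5 = O)
(W(-2*5, 0) - 36)/(-41) = (0 - 36)/(-41) = -1/41*(-36) = 36/41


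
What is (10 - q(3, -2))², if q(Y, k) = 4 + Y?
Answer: 9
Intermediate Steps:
(10 - q(3, -2))² = (10 - (4 + 3))² = (10 - 1*7)² = (10 - 7)² = 3² = 9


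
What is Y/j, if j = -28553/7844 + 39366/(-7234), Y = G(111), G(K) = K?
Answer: -3149264028/257669653 ≈ -12.222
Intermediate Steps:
Y = 111
j = -257669653/28371748 (j = -28553*1/7844 + 39366*(-1/7234) = -28553/7844 - 19683/3617 = -257669653/28371748 ≈ -9.0819)
Y/j = 111/(-257669653/28371748) = 111*(-28371748/257669653) = -3149264028/257669653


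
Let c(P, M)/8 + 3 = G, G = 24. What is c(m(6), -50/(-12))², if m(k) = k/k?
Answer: 28224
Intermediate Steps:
m(k) = 1
c(P, M) = 168 (c(P, M) = -24 + 8*24 = -24 + 192 = 168)
c(m(6), -50/(-12))² = 168² = 28224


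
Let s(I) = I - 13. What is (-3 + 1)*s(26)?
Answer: -26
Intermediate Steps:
s(I) = -13 + I
(-3 + 1)*s(26) = (-3 + 1)*(-13 + 26) = -2*13 = -26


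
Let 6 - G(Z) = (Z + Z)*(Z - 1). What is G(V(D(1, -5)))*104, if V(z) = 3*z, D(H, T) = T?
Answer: -49296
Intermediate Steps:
G(Z) = 6 - 2*Z*(-1 + Z) (G(Z) = 6 - (Z + Z)*(Z - 1) = 6 - 2*Z*(-1 + Z))
G(V(D(1, -5)))*104 = (6 - 2*(3*(-5))² + 2*(3*(-5)))*104 = (6 - 2*(-15)² + 2*(-15))*104 = (6 - 2*225 - 30)*104 = (6 - 450 - 30)*104 = -474*104 = -49296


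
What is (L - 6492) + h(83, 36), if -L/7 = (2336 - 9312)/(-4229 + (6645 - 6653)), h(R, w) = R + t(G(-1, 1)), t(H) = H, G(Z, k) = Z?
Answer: -27208002/4237 ≈ -6421.5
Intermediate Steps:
h(R, w) = -1 + R (h(R, w) = R - 1 = -1 + R)
L = -48832/4237 (L = -7*(2336 - 9312)/(-4229 + (6645 - 6653)) = -(-48832)/(-4229 - 8) = -(-48832)/(-4237) = -(-48832)*(-1)/4237 = -7*6976/4237 = -48832/4237 ≈ -11.525)
(L - 6492) + h(83, 36) = (-48832/4237 - 6492) + (-1 + 83) = -27555436/4237 + 82 = -27208002/4237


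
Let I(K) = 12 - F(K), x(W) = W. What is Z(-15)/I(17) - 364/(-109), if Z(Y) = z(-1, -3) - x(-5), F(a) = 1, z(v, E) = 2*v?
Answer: 4331/1199 ≈ 3.6122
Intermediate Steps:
Z(Y) = 3 (Z(Y) = 2*(-1) - 1*(-5) = -2 + 5 = 3)
I(K) = 11 (I(K) = 12 - 1*1 = 12 - 1 = 11)
Z(-15)/I(17) - 364/(-109) = 3/11 - 364/(-109) = 3*(1/11) - 364*(-1/109) = 3/11 + 364/109 = 4331/1199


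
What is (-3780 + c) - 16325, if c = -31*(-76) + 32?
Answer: -17717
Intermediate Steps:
c = 2388 (c = 2356 + 32 = 2388)
(-3780 + c) - 16325 = (-3780 + 2388) - 16325 = -1392 - 16325 = -17717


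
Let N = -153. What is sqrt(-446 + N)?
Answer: I*sqrt(599) ≈ 24.474*I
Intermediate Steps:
sqrt(-446 + N) = sqrt(-446 - 153) = sqrt(-599) = I*sqrt(599)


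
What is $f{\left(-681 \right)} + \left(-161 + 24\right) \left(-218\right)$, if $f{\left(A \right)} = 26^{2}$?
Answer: $30542$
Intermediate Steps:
$f{\left(A \right)} = 676$
$f{\left(-681 \right)} + \left(-161 + 24\right) \left(-218\right) = 676 + \left(-161 + 24\right) \left(-218\right) = 676 - -29866 = 676 + 29866 = 30542$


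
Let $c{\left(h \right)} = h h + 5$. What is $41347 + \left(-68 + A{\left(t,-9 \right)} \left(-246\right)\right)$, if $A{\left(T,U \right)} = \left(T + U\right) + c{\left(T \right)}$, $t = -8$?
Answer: $28487$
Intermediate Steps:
$c{\left(h \right)} = 5 + h^{2}$ ($c{\left(h \right)} = h^{2} + 5 = 5 + h^{2}$)
$A{\left(T,U \right)} = 5 + T + U + T^{2}$ ($A{\left(T,U \right)} = \left(T + U\right) + \left(5 + T^{2}\right) = 5 + T + U + T^{2}$)
$41347 + \left(-68 + A{\left(t,-9 \right)} \left(-246\right)\right) = 41347 + \left(-68 + \left(5 - 8 - 9 + \left(-8\right)^{2}\right) \left(-246\right)\right) = 41347 + \left(-68 + \left(5 - 8 - 9 + 64\right) \left(-246\right)\right) = 41347 + \left(-68 + 52 \left(-246\right)\right) = 41347 - 12860 = 28487$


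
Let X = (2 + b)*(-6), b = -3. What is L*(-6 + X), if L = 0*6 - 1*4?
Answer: 0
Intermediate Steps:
L = -4 (L = 0 - 4 = -4)
X = 6 (X = (2 - 3)*(-6) = -1*(-6) = 6)
L*(-6 + X) = -4*(-6 + 6) = -4*0 = 0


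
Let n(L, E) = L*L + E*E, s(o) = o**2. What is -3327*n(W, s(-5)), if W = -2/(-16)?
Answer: -133083327/64 ≈ -2.0794e+6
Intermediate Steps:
W = 1/8 (W = -2*(-1/16) = 1/8 ≈ 0.12500)
n(L, E) = E**2 + L**2 (n(L, E) = L**2 + E**2 = E**2 + L**2)
-3327*n(W, s(-5)) = -3327*(((-5)**2)**2 + (1/8)**2) = -3327*(25**2 + 1/64) = -3327*(625 + 1/64) = -3327*40001/64 = -133083327/64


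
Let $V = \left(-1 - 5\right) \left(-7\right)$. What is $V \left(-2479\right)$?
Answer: $-104118$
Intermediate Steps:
$V = 42$ ($V = \left(-6\right) \left(-7\right) = 42$)
$V \left(-2479\right) = 42 \left(-2479\right) = -104118$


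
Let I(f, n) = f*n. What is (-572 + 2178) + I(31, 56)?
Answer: 3342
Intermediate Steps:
(-572 + 2178) + I(31, 56) = (-572 + 2178) + 31*56 = 1606 + 1736 = 3342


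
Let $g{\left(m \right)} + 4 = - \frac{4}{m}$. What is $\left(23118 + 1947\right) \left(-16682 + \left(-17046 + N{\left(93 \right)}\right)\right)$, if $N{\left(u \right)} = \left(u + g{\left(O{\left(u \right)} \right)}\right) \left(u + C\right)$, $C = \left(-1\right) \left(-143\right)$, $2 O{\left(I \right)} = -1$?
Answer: $-271604340$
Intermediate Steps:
$O{\left(I \right)} = - \frac{1}{2}$ ($O{\left(I \right)} = \frac{1}{2} \left(-1\right) = - \frac{1}{2}$)
$g{\left(m \right)} = -4 - \frac{4}{m}$
$C = 143$
$N{\left(u \right)} = \left(4 + u\right) \left(143 + u\right)$ ($N{\left(u \right)} = \left(u - \left(4 + \frac{4}{- \frac{1}{2}}\right)\right) \left(u + 143\right) = \left(u - -4\right) \left(143 + u\right) = \left(u + \left(-4 + 8\right)\right) \left(143 + u\right) = \left(u + 4\right) \left(143 + u\right) = \left(4 + u\right) \left(143 + u\right)$)
$\left(23118 + 1947\right) \left(-16682 + \left(-17046 + N{\left(93 \right)}\right)\right) = \left(23118 + 1947\right) \left(-16682 + \left(-17046 + \left(572 + 93^{2} + 147 \cdot 93\right)\right)\right) = 25065 \left(-16682 + \left(-17046 + \left(572 + 8649 + 13671\right)\right)\right) = 25065 \left(-16682 + \left(-17046 + 22892\right)\right) = 25065 \left(-16682 + 5846\right) = 25065 \left(-10836\right) = -271604340$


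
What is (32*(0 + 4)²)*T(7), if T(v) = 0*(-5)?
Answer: 0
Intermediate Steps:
T(v) = 0
(32*(0 + 4)²)*T(7) = (32*(0 + 4)²)*0 = (32*4²)*0 = (32*16)*0 = 512*0 = 0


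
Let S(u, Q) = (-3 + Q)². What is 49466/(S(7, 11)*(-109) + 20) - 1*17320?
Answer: -60263693/3478 ≈ -17327.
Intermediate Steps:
49466/(S(7, 11)*(-109) + 20) - 1*17320 = 49466/((-3 + 11)²*(-109) + 20) - 1*17320 = 49466/(8²*(-109) + 20) - 17320 = 49466/(64*(-109) + 20) - 17320 = 49466/(-6976 + 20) - 17320 = 49466/(-6956) - 17320 = 49466*(-1/6956) - 17320 = -24733/3478 - 17320 = -60263693/3478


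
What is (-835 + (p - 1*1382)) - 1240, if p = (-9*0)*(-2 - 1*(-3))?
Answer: -3457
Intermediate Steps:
p = 0 (p = 0*(-2 + 3) = 0*1 = 0)
(-835 + (p - 1*1382)) - 1240 = (-835 + (0 - 1*1382)) - 1240 = (-835 + (0 - 1382)) - 1240 = (-835 - 1382) - 1240 = -2217 - 1240 = -3457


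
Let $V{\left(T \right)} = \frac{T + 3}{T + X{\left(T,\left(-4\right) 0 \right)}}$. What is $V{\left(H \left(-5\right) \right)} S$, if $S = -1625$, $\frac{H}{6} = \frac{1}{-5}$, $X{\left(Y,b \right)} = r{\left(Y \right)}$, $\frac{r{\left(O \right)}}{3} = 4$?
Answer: $- \frac{1625}{2} \approx -812.5$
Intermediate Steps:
$r{\left(O \right)} = 12$ ($r{\left(O \right)} = 3 \cdot 4 = 12$)
$X{\left(Y,b \right)} = 12$
$H = - \frac{6}{5}$ ($H = \frac{6}{-5} = 6 \left(- \frac{1}{5}\right) = - \frac{6}{5} \approx -1.2$)
$V{\left(T \right)} = \frac{3 + T}{12 + T}$ ($V{\left(T \right)} = \frac{T + 3}{T + 12} = \frac{3 + T}{12 + T}$)
$V{\left(H \left(-5\right) \right)} S = \frac{3 - -6}{12 - -6} \left(-1625\right) = \frac{3 + 6}{12 + 6} \left(-1625\right) = \frac{1}{18} \cdot 9 \left(-1625\right) = \frac{1}{2} \left(-1625\right) = - \frac{1625}{2}$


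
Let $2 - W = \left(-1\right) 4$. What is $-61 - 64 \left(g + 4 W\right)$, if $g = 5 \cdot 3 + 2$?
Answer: $-2685$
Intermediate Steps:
$g = 17$ ($g = 15 + 2 = 17$)
$W = 6$ ($W = 2 - \left(-1\right) 4 = 2 - -4 = 2 + 4 = 6$)
$-61 - 64 \left(g + 4 W\right) = -61 - 64 \left(17 + 4 \cdot 6\right) = -61 - 64 \left(17 + 24\right) = -61 - 2624 = -2685$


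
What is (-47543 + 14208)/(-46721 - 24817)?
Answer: 33335/71538 ≈ 0.46598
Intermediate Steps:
(-47543 + 14208)/(-46721 - 24817) = -33335/(-71538) = -33335*(-1/71538) = 33335/71538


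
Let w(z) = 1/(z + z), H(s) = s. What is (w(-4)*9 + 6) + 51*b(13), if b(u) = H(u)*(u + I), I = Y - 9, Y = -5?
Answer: -5265/8 ≈ -658.13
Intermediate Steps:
I = -14 (I = -5 - 9 = -14)
w(z) = 1/(2*z)
b(u) = u*(-14 + u) (b(u) = u*(u - 14) = u*(-14 + u))
(w(-4)*9 + 6) + 51*b(13) = (((½)/(-4))*9 + 6) + 51*(13*(-14 + 13)) = (((½)*(-¼))*9 + 6) + 51*(13*(-1)) = (-⅛*9 + 6) + 51*(-13) = (-9/8 + 6) - 663 = 39/8 - 663 = -5265/8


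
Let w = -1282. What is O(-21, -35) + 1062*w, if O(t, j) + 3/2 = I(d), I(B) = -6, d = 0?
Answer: -2722983/2 ≈ -1.3615e+6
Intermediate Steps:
O(t, j) = -15/2 (O(t, j) = -3/2 - 6 = -15/2)
O(-21, -35) + 1062*w = -15/2 + 1062*(-1282) = -15/2 - 1361484 = -2722983/2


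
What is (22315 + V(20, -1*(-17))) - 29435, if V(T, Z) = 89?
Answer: -7031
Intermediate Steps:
(22315 + V(20, -1*(-17))) - 29435 = (22315 + 89) - 29435 = 22404 - 29435 = -7031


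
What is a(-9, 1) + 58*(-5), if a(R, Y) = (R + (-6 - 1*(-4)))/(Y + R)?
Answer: -2309/8 ≈ -288.63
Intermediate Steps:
a(R, Y) = (-2 + R)/(R + Y) (a(R, Y) = (R + (-6 + 4))/(R + Y) = (R - 2)/(R + Y) = (-2 + R)/(R + Y))
a(-9, 1) + 58*(-5) = (-2 - 9)/(-9 + 1) + 58*(-5) = -11/(-8) - 290 = -⅛*(-11) - 290 = 11/8 - 290 = -2309/8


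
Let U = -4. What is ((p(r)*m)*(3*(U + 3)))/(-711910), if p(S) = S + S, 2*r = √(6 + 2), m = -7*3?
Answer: -63*√2/355955 ≈ -0.00025030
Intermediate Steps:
m = -21
r = √2 (r = √(6 + 2)/2 = √8/2 = (2*√2)/2 = √2 ≈ 1.4142)
p(S) = 2*S
((p(r)*m)*(3*(U + 3)))/(-711910) = (((2*√2)*(-21))*(3*(-4 + 3)))/(-711910) = ((-42*√2)*(3*(-1)))*(-1/711910) = (-42*√2*(-3))*(-1/711910) = (126*√2)*(-1/711910) = -63*√2/355955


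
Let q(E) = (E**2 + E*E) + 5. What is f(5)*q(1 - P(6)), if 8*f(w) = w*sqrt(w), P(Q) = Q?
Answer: 275*sqrt(5)/8 ≈ 76.865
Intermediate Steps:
q(E) = 5 + 2*E**2 (q(E) = (E**2 + E**2) + 5 = 2*E**2 + 5 = 5 + 2*E**2)
f(w) = w**(3/2)/8 (f(w) = (w*sqrt(w))/8 = w**(3/2)/8)
f(5)*q(1 - P(6)) = (5**(3/2)/8)*(5 + 2*(1 - 1*6)**2) = ((5*sqrt(5))/8)*(5 + 2*(1 - 6)**2) = (5*sqrt(5)/8)*(5 + 2*(-5)**2) = (5*sqrt(5)/8)*(5 + 2*25) = (5*sqrt(5)/8)*(5 + 50) = (5*sqrt(5)/8)*55 = 275*sqrt(5)/8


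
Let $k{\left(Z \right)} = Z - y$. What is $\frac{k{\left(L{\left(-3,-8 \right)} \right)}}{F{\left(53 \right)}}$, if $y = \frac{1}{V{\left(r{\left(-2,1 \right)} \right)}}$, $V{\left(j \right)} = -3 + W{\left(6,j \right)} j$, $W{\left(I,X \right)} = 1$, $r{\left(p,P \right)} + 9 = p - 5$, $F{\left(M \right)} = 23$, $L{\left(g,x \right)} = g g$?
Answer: $\frac{172}{437} \approx 0.39359$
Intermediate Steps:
$L{\left(g,x \right)} = g^{2}$
$r{\left(p,P \right)} = -14 + p$ ($r{\left(p,P \right)} = -9 + \left(p - 5\right) = -9 + \left(-5 + p\right) = -14 + p$)
$V{\left(j \right)} = -3 + j$ ($V{\left(j \right)} = -3 + 1 j = -3 + j$)
$y = - \frac{1}{19}$ ($y = \frac{1}{-3 - 16} = \frac{1}{-19} = - \frac{1}{19} \approx -0.052632$)
$k{\left(Z \right)} = \frac{1}{19} + Z$ ($k{\left(Z \right)} = Z - - \frac{1}{19} = Z + \frac{1}{19} = \frac{1}{19} + Z$)
$\frac{k{\left(L{\left(-3,-8 \right)} \right)}}{F{\left(53 \right)}} = \frac{\frac{1}{19} + \left(-3\right)^{2}}{23} = \left(\frac{1}{19} + 9\right) \frac{1}{23} = \frac{172}{19} \cdot \frac{1}{23} = \frac{172}{437}$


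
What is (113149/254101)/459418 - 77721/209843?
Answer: -9073014905550571/24496772419784774 ≈ -0.37038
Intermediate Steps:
(113149/254101)/459418 - 77721/209843 = (113149*(1/254101))*(1/459418) - 77721*1/209843 = (113149/254101)*(1/459418) - 77721/209843 = 113149/116738573218 - 77721/209843 = -9073014905550571/24496772419784774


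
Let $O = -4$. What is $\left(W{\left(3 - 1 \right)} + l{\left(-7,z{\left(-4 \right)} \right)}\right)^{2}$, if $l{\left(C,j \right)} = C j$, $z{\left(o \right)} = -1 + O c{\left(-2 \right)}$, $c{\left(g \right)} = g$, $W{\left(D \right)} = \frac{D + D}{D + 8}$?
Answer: $\frac{59049}{25} \approx 2362.0$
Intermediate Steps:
$W{\left(D \right)} = \frac{2 D}{8 + D}$
$z{\left(o \right)} = 7$ ($z{\left(o \right)} = -1 - -8 = -1 + 8 = 7$)
$\left(W{\left(3 - 1 \right)} + l{\left(-7,z{\left(-4 \right)} \right)}\right)^{2} = \left(\frac{2 \left(3 - 1\right)}{8 + \left(3 - 1\right)} - 49\right)^{2} = \left(2 \cdot 2 \frac{1}{8 + 2} - 49\right)^{2} = \left(2 \cdot 2 \cdot \frac{1}{10} - 49\right)^{2} = \left(\frac{2}{5} - 49\right)^{2} = \left(- \frac{243}{5}\right)^{2} = \frac{59049}{25}$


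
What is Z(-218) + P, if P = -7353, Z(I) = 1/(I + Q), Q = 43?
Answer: -1286776/175 ≈ -7353.0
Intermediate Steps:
Z(I) = 1/(43 + I) (Z(I) = 1/(I + 43) = 1/(43 + I))
Z(-218) + P = 1/(43 - 218) - 7353 = 1/(-175) - 7353 = -1/175 - 7353 = -1286776/175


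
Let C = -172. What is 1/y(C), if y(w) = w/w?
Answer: 1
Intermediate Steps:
y(w) = 1
1/y(C) = 1/1 = 1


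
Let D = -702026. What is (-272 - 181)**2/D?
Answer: -205209/702026 ≈ -0.29231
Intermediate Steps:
(-272 - 181)**2/D = (-272 - 181)**2/(-702026) = (-453)**2*(-1/702026) = 205209*(-1/702026) = -205209/702026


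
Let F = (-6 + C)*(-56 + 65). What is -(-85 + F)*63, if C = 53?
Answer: -21294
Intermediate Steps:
F = 423 (F = (-6 + 53)*(-56 + 65) = 47*9 = 423)
-(-85 + F)*63 = -(-85 + 423)*63 = -338*63 = -1*21294 = -21294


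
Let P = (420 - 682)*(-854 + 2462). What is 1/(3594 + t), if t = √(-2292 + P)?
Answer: 599/2223404 - I*√105897/6670212 ≈ 0.00026941 - 4.8787e-5*I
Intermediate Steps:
P = -421296 (P = -262*1608 = -421296)
t = 2*I*√105897 (t = √(-2292 - 421296) = √(-423588) = 2*I*√105897 ≈ 650.84*I)
1/(3594 + t) = 1/(3594 + 2*I*√105897)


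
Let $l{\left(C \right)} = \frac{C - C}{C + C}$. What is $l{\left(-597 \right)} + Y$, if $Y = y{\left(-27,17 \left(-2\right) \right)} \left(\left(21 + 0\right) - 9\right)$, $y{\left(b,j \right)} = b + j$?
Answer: $-732$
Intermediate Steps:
$Y = -732$ ($Y = \left(-27 + 17 \left(-2\right)\right) \left(\left(21 + 0\right) - 9\right) = \left(-27 - 34\right) \left(21 - 9\right) = \left(-61\right) 12 = -732$)
$l{\left(C \right)} = 0$ ($l{\left(C \right)} = \frac{0}{2 C} = 0 \frac{1}{2 C} = 0$)
$l{\left(-597 \right)} + Y = 0 - 732 = -732$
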